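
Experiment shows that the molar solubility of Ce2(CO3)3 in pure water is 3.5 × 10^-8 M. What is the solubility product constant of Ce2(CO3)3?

Ce2(CO3)3(s) ⇌ 2 Ce^3+ + 3 CO3^2-
With molar solubility s: [Ce^3+] = 2s, [CO3^2-] = 3s.
Ksp = [Ce^3+]^2[CO3^2-]^3
Substituting: Ksp = (2s)^2(3s)^3 = 108s^5
With s = 3.5 x 10^-8: Ksp = 5.7 × 10^-36

5.7 x 10^-36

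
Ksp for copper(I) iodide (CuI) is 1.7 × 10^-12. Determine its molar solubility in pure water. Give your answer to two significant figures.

1.3 x 10^-6 M

CuI(s) ⇌ Cu^+ + I^-
Ksp = [Cu^+][I^-]
With molar solubility s: [Cu^+] = s, [I^-] = s.
Ksp = s × s = s^2
s = √(1.7 × 10^-12) = 1.3 × 10^-6 M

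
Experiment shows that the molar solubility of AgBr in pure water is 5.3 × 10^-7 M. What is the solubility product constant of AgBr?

AgBr(s) <=> Ag^+ + Br^-
For each mole of AgBr that dissolves: [Ag^+] = s, [Br^-] = s.
Ksp = [Ag^+][Br^-]
Ksp = (s)(s) = s^2
With s = 5.3 × 10^-7: Ksp = 2.8 × 10^-13

Ksp = 2.8e-13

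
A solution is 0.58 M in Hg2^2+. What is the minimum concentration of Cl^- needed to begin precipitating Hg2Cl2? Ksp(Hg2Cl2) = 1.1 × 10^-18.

[Cl^-] ≈ 1.4 × 10^-9 M

Hg2Cl2(s) ⇌ Hg2^2+ + 2 Cl^-
Ksp = [Hg2^2+][Cl^-]^2
Precipitation begins when Q = Ksp. With [Hg2^2+] = 0.58 M:
1.1 × 10^-18 = (0.58) × [Cl^-]^2
[Cl^-] = (1.1 × 10^-18 / 5.8 x 10^-1)^(1/2) = 1.4 × 10^-9 M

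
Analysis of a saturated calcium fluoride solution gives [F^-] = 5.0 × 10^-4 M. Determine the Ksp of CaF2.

CaF2(s) ⇌ Ca^2+ + 2 F^-
Stoichiometry gives [Ca^2+] = (1/2)[F^-] = 2.50 × 10^-4 M.
Ksp = [Ca^2+][F^-]^2
Ksp = 2.50 × 10^-4 × (5.0 × 10^-4)^2 = 6.3 × 10^-11

Ksp = 6.3 × 10^-11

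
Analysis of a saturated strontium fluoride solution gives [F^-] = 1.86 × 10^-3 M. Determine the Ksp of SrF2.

3.22 × 10^-9

SrF2(s) ⇌ Sr^2+ + 2 F^-
Stoichiometry gives [Sr^2+] = (1/2)[F^-] = 9.300 × 10^-4 M.
Ksp = [Sr^2+][F^-]^2
Ksp = 9.300 × 10^-4 × (1.86 × 10^-3)^2 = 3.22 x 10^-9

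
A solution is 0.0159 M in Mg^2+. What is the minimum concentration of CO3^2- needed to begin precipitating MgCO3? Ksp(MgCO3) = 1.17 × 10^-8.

7.36 × 10^-7 M

MgCO3(s) <=> Mg^2+(aq) + CO3^2-(aq)
Ksp = [Mg^2+][CO3^2-]
Precipitation begins when Q = Ksp. With [Mg^2+] = 0.0159 M:
1.17 × 10^-8 = (0.0159) × [CO3^2-]
[CO3^2-] = (1.17 × 10^-8 / 1.59 x 10^-2) = 7.36 × 10^-7 M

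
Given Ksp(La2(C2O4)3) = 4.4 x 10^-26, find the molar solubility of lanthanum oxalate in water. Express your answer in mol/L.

La2(C2O4)3(s) ⇌ 2 La^3+(aq) + 3 C2O4^2-(aq)
Ksp = [La^3+]^2[C2O4^2-]^3
If s mol/L of La2(C2O4)3 dissolves, [La^3+] = 2s and [C2O4^2-] = 3s.
Substituting: Ksp = (2s)^2(3s)^3 = 108s^5
s = (4.4 x 10^-26 / 108)^(1/5) = 3.3 × 10^-6 M

s ≈ 3.3 × 10^-6 M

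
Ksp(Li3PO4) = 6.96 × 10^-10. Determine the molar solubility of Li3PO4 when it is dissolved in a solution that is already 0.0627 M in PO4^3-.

7.44e-4 M

Li3PO4(s) ⇌ 3 Li^+(aq) + PO4^3-(aq)
Ksp = [Li^+]^3[PO4^3-]
If s mol/L dissolves here, [Li^+] = 3s, [PO4^3-] = 0.0627 + s ≈ 0.0627 (common-ion effect: PO4^3- is already 0.0627 M).
Ksp ≈ (3s)^3 × 0.0627
s = 7.44 × 10^-4 M
Check: s = 7.4 × 10^-4 ≪ 0.0627, so the approximation is valid.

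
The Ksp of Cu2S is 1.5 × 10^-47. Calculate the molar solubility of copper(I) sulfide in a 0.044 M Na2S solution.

Cu2S(s) ⇌ 2 Cu^+ + S^2-
Ksp = [Cu^+]^2[S^2-]
Let s be the molar solubility in this solution. [Cu^+] = 2s, [S^2-] = 0.044 + s ≈ 0.044 (since S^2- from Na2S dominates).
Ksp ≈ (2s)^2 × 0.044
s = 9.2 × 10^-24 M
Check: s = 9.2 × 10^-24 ≪ 0.044, so the approximation is valid.

9.2 x 10^-24 M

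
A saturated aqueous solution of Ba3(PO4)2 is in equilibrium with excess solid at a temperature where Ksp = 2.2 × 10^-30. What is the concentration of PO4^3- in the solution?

[PO4^3-] = 9.2e-7 M

Ba3(PO4)2(s) ⇌ 3 Ba^2+(aq) + 2 PO4^3-(aq)
Ksp = [Ba^2+]^3[PO4^3-]^2
Let s = molar solubility. Then [Ba^2+] = 3s and [PO4^3-] = 2s.
Substituting: Ksp = (3s)^3(2s)^2 = 108s^5
Solving, s = (2.2 × 10^-30/108)^(1/5) = 4.59 × 10^-7 M
[PO4^3-] = 2s = 9.2 × 10^-7 M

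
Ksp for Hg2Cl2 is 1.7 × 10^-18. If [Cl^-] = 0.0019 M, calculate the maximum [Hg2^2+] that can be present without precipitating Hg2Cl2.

Hg2Cl2(s) ⇌ Hg2^2+ + 2 Cl^-
Ksp = [Hg2^2+][Cl^-]^2
Precipitation begins when Q = Ksp. With [Cl^-] = 0.0019 M:
1.7 × 10^-18 = (0.0019)^2 × [Hg2^2+]
[Hg2^2+] = (1.7 × 10^-18 / 3.61 × 10^-6) = 4.7 x 10^-13 M

[Hg2^2+] = 4.7 × 10^-13 M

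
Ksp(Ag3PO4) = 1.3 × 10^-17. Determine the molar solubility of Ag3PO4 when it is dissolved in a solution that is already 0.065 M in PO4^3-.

Ag3PO4(s) <=> 3 Ag^+(aq) + PO4^3-(aq)
Ksp = [Ag^+]^3[PO4^3-]
Let s be the molar solubility in this solution. [Ag^+] = 3s, [PO4^3-] = 0.065 + s ≈ 0.065 (Ksp is small, so little additional dissolves).
Ksp ≈ (3s)^3 × 0.065
s = 1.9 × 10^-6 M
Check: s = 1.9 × 10^-6 ≪ 0.065, so the approximation is valid.

s ≈ 1.9 × 10^-6 M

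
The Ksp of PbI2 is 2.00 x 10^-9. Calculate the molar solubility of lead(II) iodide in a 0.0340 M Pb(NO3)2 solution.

PbI2(s) ⇌ Pb^2+(aq) + 2 I^-(aq)
Ksp = [Pb^2+][I^-]^2
Let s = moles of PbI2 that dissolve per litre. [Pb^2+] = 0.0340 + s ≈ 0.0340, [I^-] = 2s (common-ion effect: Pb^2+ is already 0.0340 M).
Ksp ≈ 0.0340 × (2s)^2
s = 1.21 × 10^-4 M
Check: s = 1.2 x 10^-4 ≪ 0.0340, so the approximation is valid.

s = 1.21 × 10^-4 M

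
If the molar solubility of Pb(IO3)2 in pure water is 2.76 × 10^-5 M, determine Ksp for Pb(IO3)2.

Ksp = 8.41 x 10^-14

Pb(IO3)2(s) ⇌ Pb^2+ + 2 IO3^-
Let s = molar solubility. Then [Pb^2+] = s and [IO3^-] = 2s.
Ksp = [Pb^2+][IO3^-]^2
Substituting: Ksp = s(2s)^2 = 4s^3
Ksp = 4 × (2.76 × 10^-5)^3 = 8.41 × 10^-14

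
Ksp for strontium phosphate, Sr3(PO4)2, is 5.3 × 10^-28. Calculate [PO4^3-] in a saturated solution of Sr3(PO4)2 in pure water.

2.7 × 10^-6 M

Sr3(PO4)2(s) <=> 3 Sr^2+ + 2 PO4^3-
Ksp = [Sr^2+]^3[PO4^3-]^2
If s mol/L of Sr3(PO4)2 dissolves, [Sr^2+] = 3s and [PO4^3-] = 2s.
Substituting: Ksp = (3s)^3(2s)^2 = 108s^5
s^5 = 5.3 × 10^-28 / 108, so s = 1.37 × 10^-6 M
[PO4^3-] = 2s = 2.7 × 10^-6 M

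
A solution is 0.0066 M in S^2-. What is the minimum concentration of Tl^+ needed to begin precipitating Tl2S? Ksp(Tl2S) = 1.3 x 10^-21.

Tl2S(s) ⇌ 2 Tl^+ + S^2-
Ksp = [Tl^+]^2[S^2-]
Precipitation begins when Q = Ksp. With [S^2-] = 0.0066 M:
1.3 x 10^-21 = (0.0066) × [Tl^+]^2
[Tl^+] = (1.3 x 10^-21 / 6.6 x 10^-3)^(1/2) = 4.4 x 10^-10 M

[Tl^+] = 4.4e-10 M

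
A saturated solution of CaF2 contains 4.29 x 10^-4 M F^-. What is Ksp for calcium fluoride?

Ksp = 3.95 x 10^-11

CaF2(s) ⇌ Ca^2+(aq) + 2 F^-(aq)
Stoichiometry gives [Ca^2+] = (1/2)[F^-] = 2.145 × 10^-4 M.
Ksp = [Ca^2+][F^-]^2
Ksp = 2.145 × 10^-4 × (4.29 x 10^-4)^2 = 3.95 × 10^-11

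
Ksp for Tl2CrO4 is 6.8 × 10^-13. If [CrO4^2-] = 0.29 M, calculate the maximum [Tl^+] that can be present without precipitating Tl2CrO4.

[Tl^+] ≈ 1.5 x 10^-6 M

Tl2CrO4(s) ⇌ 2 Tl^+(aq) + CrO4^2-(aq)
Ksp = [Tl^+]^2[CrO4^2-]
Precipitation begins when Q = Ksp. With [CrO4^2-] = 0.29 M:
6.8 × 10^-13 = (0.29) × [Tl^+]^2
[Tl^+] = (6.8 × 10^-13 / 2.9 x 10^-1)^(1/2) = 1.5 × 10^-6 M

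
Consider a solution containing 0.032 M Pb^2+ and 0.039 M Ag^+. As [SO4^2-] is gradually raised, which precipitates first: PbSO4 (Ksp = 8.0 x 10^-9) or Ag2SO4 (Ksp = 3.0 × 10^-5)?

Precipitation of each salt starts when its ion product equals its Ksp.
For PbSO4: 8.0 x 10^-9 = 0.032 × [SO4^2-]  ⇒  [SO4^2-] = 2.5 × 10^-7 M.
For Ag2SO4: 3.0 × 10^-5 = (0.039)^2 × [SO4^2-]  ⇒  [SO4^2-] = 2.0 × 10^-2 M.
The salt with the lower threshold [SO4^2-] precipitates first: PbSO4.

PbSO4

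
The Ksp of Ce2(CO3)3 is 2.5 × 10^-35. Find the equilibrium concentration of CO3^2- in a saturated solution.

Ce2(CO3)3(s) ⇌ 2 Ce^3+ + 3 CO3^2-
Ksp = [Ce^3+]^2[CO3^2-]^3
If s mol/L of Ce2(CO3)3 dissolves, [Ce^3+] = 2s and [CO3^2-] = 3s.
So Ksp = (2s)^2 × (3s)^3 = 108s^5
s = (2.5 × 10^-35 / 108)^(1/5) = 4.71 × 10^-8 M
[CO3^2-] = 3s = 1.4 x 10^-7 M

[CO3^2-] = 1.4 × 10^-7 M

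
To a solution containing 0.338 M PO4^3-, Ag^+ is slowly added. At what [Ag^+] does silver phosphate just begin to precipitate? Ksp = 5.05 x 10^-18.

Ag3PO4(s) <=> 3 Ag^+ + PO4^3-
Ksp = [Ag^+]^3[PO4^3-]
Precipitation begins when Q = Ksp. With [PO4^3-] = 0.338 M:
5.05 x 10^-18 = (0.338) × [Ag^+]^3
[Ag^+] = (5.05 x 10^-18 / 3.38 × 10^-1)^(1/3) = 2.46 × 10^-6 M

[Ag^+] ≈ 2.46 × 10^-6 M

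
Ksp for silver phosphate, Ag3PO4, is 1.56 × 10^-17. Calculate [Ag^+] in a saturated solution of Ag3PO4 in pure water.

[Ag^+] ≈ 8.27 × 10^-5 M

Ag3PO4(s) ⇌ 3 Ag^+ + PO4^3-
Ksp = [Ag^+]^3[PO4^3-]
With molar solubility s: [Ag^+] = 3s, [PO4^3-] = s.
So Ksp = (3s)^3 × s = 27s^4
s = (1.56 × 10^-17 / 27)^(1/4) = 2.757 × 10^-5 M
[Ag^+] = 3s = 8.27 × 10^-5 M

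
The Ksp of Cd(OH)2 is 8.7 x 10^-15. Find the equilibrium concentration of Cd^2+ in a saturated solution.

1.3 x 10^-5 M

Cd(OH)2(s) ⇌ Cd^2+(aq) + 2 OH^-(aq)
Ksp = [Cd^2+][OH^-]^2
For each mole of Cd(OH)2 that dissolves: [Cd^2+] = s, [OH^-] = 2s.
Substituting: Ksp = s(2s)^2 = 4s^3
s^3 = 8.7 x 10^-15 / 4, so s = 1.30 x 10^-5 M
[Cd^2+] = s = 1.3 × 10^-5 M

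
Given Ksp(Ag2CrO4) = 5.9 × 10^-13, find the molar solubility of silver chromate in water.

Ag2CrO4(s) <=> 2 Ag^+(aq) + CrO4^2-(aq)
Ksp = [Ag^+]^2[CrO4^2-]
With molar solubility s: [Ag^+] = 2s, [CrO4^2-] = s.
Ksp = (2s)^2s = 4s^3
Solving, s = (5.9 × 10^-13/4)^(1/3) = 5.3 × 10^-5 M

5.3 × 10^-5 M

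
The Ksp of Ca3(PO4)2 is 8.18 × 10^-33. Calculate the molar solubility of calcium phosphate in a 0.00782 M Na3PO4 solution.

Ca3(PO4)2(s) ⇌ 3 Ca^2+(aq) + 2 PO4^3-(aq)
Ksp = [Ca^2+]^3[PO4^3-]^2
If s mol/L dissolves here, [Ca^2+] = 3s, [PO4^3-] = 0.00782 + 2s ≈ 0.00782 (Ksp is small, so little additional dissolves).
Ksp ≈ (3s)^3 × (0.00782)^2
s = 1.70 x 10^-10 M
Check: 2s = 3.4 × 10^-10 ≪ 0.00782, so the approximation is valid.

1.70 x 10^-10 M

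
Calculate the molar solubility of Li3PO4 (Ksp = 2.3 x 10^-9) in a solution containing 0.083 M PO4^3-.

Li3PO4(s) ⇌ 3 Li^+ + PO4^3-
Ksp = [Li^+]^3[PO4^3-]
If s mol/L dissolves here, [Li^+] = 3s, [PO4^3-] = 0.083 + s ≈ 0.083 (common-ion effect: PO4^3- is already 0.083 M).
Ksp ≈ (3s)^3 × 0.083
s = 1.0 × 10^-3 M
Check: s = 1.0 x 10^-3 ≪ 0.083, so the approximation is valid.

s ≈ 1.0 x 10^-3 M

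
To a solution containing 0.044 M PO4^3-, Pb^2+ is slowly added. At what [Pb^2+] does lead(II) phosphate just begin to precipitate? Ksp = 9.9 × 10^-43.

Pb3(PO4)2(s) ⇌ 3 Pb^2+ + 2 PO4^3-
Ksp = [Pb^2+]^3[PO4^3-]^2
Precipitation begins when Q = Ksp. With [PO4^3-] = 0.044 M:
9.9 × 10^-43 = (0.044)^2 × [Pb^2+]^3
[Pb^2+] = (9.9 × 10^-43 / 1.94 × 10^-3)^(1/3) = 8.0 × 10^-14 M

[Pb^2+] = 8.0e-14 M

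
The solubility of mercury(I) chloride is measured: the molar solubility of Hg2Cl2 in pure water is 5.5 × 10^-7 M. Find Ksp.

6.7 × 10^-19

Hg2Cl2(s) ⇌ Hg2^2+(aq) + 2 Cl^-(aq)
Let s = molar solubility. Then [Hg2^2+] = s and [Cl^-] = 2s.
Ksp = [Hg2^2+][Cl^-]^2
So Ksp = s × (2s)^2 = 4s^3
With s = 5.5 × 10^-7: Ksp = 6.7 x 10^-19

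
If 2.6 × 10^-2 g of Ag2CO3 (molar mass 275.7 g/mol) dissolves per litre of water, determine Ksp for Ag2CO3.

Molar solubility s = (2.6 × 10^-2 g/L) / (275.7 g/mol) = 9.43 x 10^-5 M.
Ag2CO3(s) <=> 2 Ag^+ + CO3^2-
With molar solubility s: [Ag^+] = 2s, [CO3^2-] = s.
Ksp = [Ag^+]^2[CO3^2-]
Ksp = (2s)^2s = 4s^3
With s = 9.43 x 10^-5: Ksp = 3.4 × 10^-12

Ksp = 3.4 × 10^-12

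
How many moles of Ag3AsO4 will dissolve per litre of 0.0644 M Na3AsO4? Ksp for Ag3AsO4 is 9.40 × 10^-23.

3.78 x 10^-8 M

Ag3AsO4(s) ⇌ 3 Ag^+(aq) + AsO4^3-(aq)
Ksp = [Ag^+]^3[AsO4^3-]
Let s be the molar solubility in this solution. [Ag^+] = 3s, [AsO4^3-] = 0.0644 + s ≈ 0.0644 (common-ion effect: AsO4^3- is already 0.0644 M).
Ksp ≈ (3s)^3 × 0.0644
s = 3.78 × 10^-8 M
Check: s = 3.8 x 10^-8 ≪ 0.0644, so the approximation is valid.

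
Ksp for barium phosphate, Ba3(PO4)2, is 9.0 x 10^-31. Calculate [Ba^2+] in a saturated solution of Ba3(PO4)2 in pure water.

Ba3(PO4)2(s) <=> 3 Ba^2+(aq) + 2 PO4^3-(aq)
Ksp = [Ba^2+]^3[PO4^3-]^2
Let s = molar solubility. Then [Ba^2+] = 3s and [PO4^3-] = 2s.
Substituting: Ksp = (3s)^3(2s)^2 = 108s^5
Solving, s = (9.0 x 10^-31/108)^(1/5) = 3.84 x 10^-7 M
[Ba^2+] = 3s = 1.2 x 10^-6 M

[Ba^2+] ≈ 1.2 x 10^-6 M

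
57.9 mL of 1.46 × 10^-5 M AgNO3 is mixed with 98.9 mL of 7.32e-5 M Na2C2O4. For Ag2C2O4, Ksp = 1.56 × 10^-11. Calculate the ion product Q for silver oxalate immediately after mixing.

Total volume = 57.9 + 98.9 = 156.8 mL.
[Ag^+] = 1.46 × 10^-5 × (57.9/156.8) = 5.391 × 10^-6 M
[C2O4^2-] = 7.32 × 10^-5 × (98.9/156.8) = 4.617 x 10^-5 M
Ag2C2O4(s) <=> 2 Ag^+ + C2O4^2-, so Q = [Ag^+]^2[C2O4^2-]
Q = (5.391 × 10^-6)^2(4.617 × 10^-5) = 1.34 × 10^-15
Q < Ksp, so no precipitate of Ag2C2O4 forms.

Q ≈ 1.34 × 10^-15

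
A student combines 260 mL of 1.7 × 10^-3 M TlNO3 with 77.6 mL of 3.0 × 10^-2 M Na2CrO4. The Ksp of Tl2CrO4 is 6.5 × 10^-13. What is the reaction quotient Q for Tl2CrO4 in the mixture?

Q ≈ 1.2 × 10^-8

Total volume = 260 + 77.6 = 337.6 mL.
[Tl^+] = 1.7 x 10^-3 × (260/337.6) = 1.31 × 10^-3 M
[CrO4^2-] = 3.0 × 10^-2 × (77.6/337.6) = 6.90 × 10^-3 M
Tl2CrO4(s) ⇌ 2 Tl^+(aq) + CrO4^2-(aq), so Q = [Tl^+]^2[CrO4^2-]
Q = (1.31 × 10^-3)^2(6.90 × 10^-3) = 1.2 x 10^-8
Q > Ksp, so Tl2CrO4 will precipitate.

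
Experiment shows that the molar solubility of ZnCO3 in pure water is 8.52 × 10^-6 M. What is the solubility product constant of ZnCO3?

Ksp = 7.26 × 10^-11

ZnCO3(s) ⇌ Zn^2+ + CO3^2-
If s mol/L of ZnCO3 dissolves, [Zn^2+] = s and [CO3^2-] = s.
Ksp = [Zn^2+][CO3^2-]
Ksp = (s)(s) = s^2
With s = 8.52 x 10^-6: Ksp = 7.26 × 10^-11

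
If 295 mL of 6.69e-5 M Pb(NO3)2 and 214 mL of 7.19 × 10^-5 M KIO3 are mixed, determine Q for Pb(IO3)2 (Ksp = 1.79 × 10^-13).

3.54 × 10^-14

Total volume = 295 + 214 = 509 mL.
[Pb^2+] = 6.69 × 10^-5 × (295/509) = 3.877 × 10^-5 M
[IO3^-] = 7.19 x 10^-5 × (214/509) = 3.023 × 10^-5 M
Pb(IO3)2(s) ⇌ Pb^2+(aq) + 2 IO3^-(aq), so Q = [Pb^2+][IO3^-]^2
Q = (3.877 × 10^-5)(3.023 × 10^-5)^2 = 3.54 × 10^-14
Q < Ksp, so no precipitate of Pb(IO3)2 forms.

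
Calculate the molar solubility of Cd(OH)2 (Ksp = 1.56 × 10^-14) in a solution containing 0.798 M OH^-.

2.45 x 10^-14 M

Cd(OH)2(s) ⇌ Cd^2+(aq) + 2 OH^-(aq)
Ksp = [Cd^2+][OH^-]^2
Let s = moles of Cd(OH)2 that dissolve per litre. [Cd^2+] = s, [OH^-] = 0.798 + 2s ≈ 0.798 (since the OH^- already present dominates).
Ksp ≈ s × (0.798)^2
s = 2.45 × 10^-14 M
Check: 2s = 4.9 × 10^-14 ≪ 0.798, so the approximation is valid.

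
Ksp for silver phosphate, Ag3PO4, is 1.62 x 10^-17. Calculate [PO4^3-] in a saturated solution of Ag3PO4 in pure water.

Ag3PO4(s) <=> 3 Ag^+ + PO4^3-
Ksp = [Ag^+]^3[PO4^3-]
If s mol/L of Ag3PO4 dissolves, [Ag^+] = 3s and [PO4^3-] = s.
Substituting: Ksp = (3s)^3s = 27s^4
s = (1.62 x 10^-17 / 27)^(1/4) = 2.783 x 10^-5 M
[PO4^3-] = s = 2.78 × 10^-5 M

2.78 x 10^-5 M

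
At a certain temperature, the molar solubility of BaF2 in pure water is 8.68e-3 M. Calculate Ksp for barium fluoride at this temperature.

2.62e-6

BaF2(s) ⇌ Ba^2+(aq) + 2 F^-(aq)
Let s = molar solubility. Then [Ba^2+] = s and [F^-] = 2s.
Ksp = [Ba^2+][F^-]^2
Substituting: Ksp = s(2s)^2 = 4s^3
Ksp = 4 × (8.68 × 10^-3)^3 = 2.62 x 10^-6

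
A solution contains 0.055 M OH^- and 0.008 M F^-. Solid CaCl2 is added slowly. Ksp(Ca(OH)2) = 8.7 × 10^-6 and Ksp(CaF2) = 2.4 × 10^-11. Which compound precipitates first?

Each salt begins to precipitate when Q = Ksp, i.e. when [Ca^2+] reaches its threshold.
For Ca(OH)2: 8.7 × 10^-6 = (0.055)^2 × [Ca^2+]  ⇒  [Ca^2+] = 2.9 x 10^-3 M.
For CaF2: 2.4 × 10^-11 = (0.008)^2 × [Ca^2+]  ⇒  [Ca^2+] = 3.8 x 10^-7 M.
The salt with the lower threshold [Ca^2+] precipitates first: CaF2.

CaF2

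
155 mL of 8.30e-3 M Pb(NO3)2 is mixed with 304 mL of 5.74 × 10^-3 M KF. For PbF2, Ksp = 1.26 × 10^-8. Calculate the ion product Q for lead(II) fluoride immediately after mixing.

Total volume = 155 + 304 = 459 mL.
[Pb^2+] = 8.30 × 10^-3 × (155/459) = 2.803 x 10^-3 M
[F^-] = 5.74 x 10^-3 × (304/459) = 3.802 × 10^-3 M
PbF2(s) ⇌ Pb^2+(aq) + 2 F^-(aq), so Q = [Pb^2+][F^-]^2
Q = (2.803 × 10^-3)(3.802 × 10^-3)^2 = 4.05 × 10^-8
Q > Ksp, so PbF2 will precipitate.

Q = 4.05 × 10^-8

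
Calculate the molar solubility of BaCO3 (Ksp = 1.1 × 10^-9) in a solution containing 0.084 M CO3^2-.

s ≈ 1.3e-8 M

BaCO3(s) <=> Ba^2+ + CO3^2-
Ksp = [Ba^2+][CO3^2-]
If s mol/L dissolves here, [Ba^2+] = s, [CO3^2-] = 0.084 + s ≈ 0.084 (Ksp is small, so little additional dissolves).
Ksp ≈ s × 0.084
s = 1.3 x 10^-8 M
Check: s = 1.3 x 10^-8 ≪ 0.084, so the approximation is valid.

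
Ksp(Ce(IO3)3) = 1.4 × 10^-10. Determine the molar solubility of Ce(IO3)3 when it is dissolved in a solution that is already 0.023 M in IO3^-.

s = 1.2 × 10^-5 M

Ce(IO3)3(s) <=> Ce^3+ + 3 IO3^-
Ksp = [Ce^3+][IO3^-]^3
Let s = moles of Ce(IO3)3 that dissolve per litre. [Ce^3+] = s, [IO3^-] = 0.023 + 3s ≈ 0.023 (common-ion effect: IO3^- is already 0.023 M).
Ksp ≈ s × (0.023)^3
s = 1.2 x 10^-5 M
Check: 3s = 3.5 × 10^-5 ≪ 0.023, so the approximation is valid.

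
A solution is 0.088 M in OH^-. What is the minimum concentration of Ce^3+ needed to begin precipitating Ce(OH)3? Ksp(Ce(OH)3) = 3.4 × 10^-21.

Ce(OH)3(s) ⇌ Ce^3+(aq) + 3 OH^-(aq)
Ksp = [Ce^3+][OH^-]^3
Precipitation begins when Q = Ksp. With [OH^-] = 0.088 M:
3.4 × 10^-21 = (0.088)^3 × [Ce^3+]
[Ce^3+] = (3.4 × 10^-21 / 6.81 x 10^-4) = 5.0 × 10^-18 M

[Ce^3+] ≈ 5.0 × 10^-18 M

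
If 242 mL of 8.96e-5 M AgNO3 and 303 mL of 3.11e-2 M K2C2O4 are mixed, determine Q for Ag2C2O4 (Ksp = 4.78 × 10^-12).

Q = 2.74 × 10^-11

Total volume = 242 + 303 = 545 mL.
[Ag^+] = 8.96 x 10^-5 × (242/545) = 3.979 × 10^-5 M
[C2O4^2-] = 3.11 × 10^-2 × (303/545) = 1.729 x 10^-2 M
Ag2C2O4(s) ⇌ 2 Ag^+ + C2O4^2-, so Q = [Ag^+]^2[C2O4^2-]
Q = (3.979 × 10^-5)^2(1.729 x 10^-2) = 2.74 × 10^-11
Q > Ksp, so Ag2C2O4 will precipitate.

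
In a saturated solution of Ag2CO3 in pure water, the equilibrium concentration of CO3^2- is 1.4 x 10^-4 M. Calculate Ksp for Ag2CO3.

1.1 × 10^-11

Ag2CO3(s) ⇌ 2 Ag^+(aq) + CO3^2-(aq)
Stoichiometry gives [Ag^+] = (2/1)[CO3^2-] = 2.80 x 10^-4 M.
Ksp = [Ag^+]^2[CO3^2-]
Ksp = (2.80 x 10^-4)^2 × 1.4 × 10^-4 = 1.1 × 10^-11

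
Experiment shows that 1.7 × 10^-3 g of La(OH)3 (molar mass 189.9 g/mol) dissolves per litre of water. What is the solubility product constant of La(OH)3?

Molar solubility s = (1.7 × 10^-3 g/L) / (189.9 g/mol) = 8.95 × 10^-6 M.
La(OH)3(s) ⇌ La^3+ + 3 OH^-
Let s = molar solubility. Then [La^3+] = s and [OH^-] = 3s.
Ksp = [La^3+][OH^-]^3
Substituting: Ksp = s(3s)^3 = 27s^4
Ksp = 27 × (8.95 × 10^-6)^4 = 1.7 x 10^-19

Ksp = 1.7e-19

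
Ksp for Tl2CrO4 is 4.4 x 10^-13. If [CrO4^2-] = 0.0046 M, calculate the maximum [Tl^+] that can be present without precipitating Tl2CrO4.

Tl2CrO4(s) ⇌ 2 Tl^+ + CrO4^2-
Ksp = [Tl^+]^2[CrO4^2-]
Precipitation begins when Q = Ksp. With [CrO4^2-] = 0.0046 M:
4.4 x 10^-13 = (0.0046) × [Tl^+]^2
[Tl^+] = (4.4 x 10^-13 / 4.6 × 10^-3)^(1/2) = 9.8 × 10^-6 M

[Tl^+] = 9.8 x 10^-6 M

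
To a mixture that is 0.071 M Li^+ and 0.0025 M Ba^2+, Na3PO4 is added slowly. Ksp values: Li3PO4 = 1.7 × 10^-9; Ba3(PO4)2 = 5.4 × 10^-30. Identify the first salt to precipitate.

Precipitation of each salt starts when its ion product equals its Ksp.
For Li3PO4: 1.7 × 10^-9 = (0.071)^3 × [PO4^3-]  ⇒  [PO4^3-] = 4.7 × 10^-6 M.
For Ba3(PO4)2: 5.4 × 10^-30 = (0.0025)^3 × [PO4^3-]^2  ⇒  [PO4^3-] = 1.9 x 10^-11 M.
The salt with the lower threshold [PO4^3-] precipitates first: Ba3(PO4)2.

Ba3(PO4)2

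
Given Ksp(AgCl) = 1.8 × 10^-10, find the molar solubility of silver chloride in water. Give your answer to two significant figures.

s = 1.3 × 10^-5 M

AgCl(s) ⇌ Ag^+ + Cl^-
Ksp = [Ag^+][Cl^-]
Let s = molar solubility. Then [Ag^+] = s and [Cl^-] = s.
Ksp = s × s = s^2
s = √(1.8 × 10^-10) = 1.3 × 10^-5 M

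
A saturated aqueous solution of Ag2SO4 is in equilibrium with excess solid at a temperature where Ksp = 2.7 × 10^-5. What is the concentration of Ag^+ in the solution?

Ag2SO4(s) ⇌ 2 Ag^+ + SO4^2-
Ksp = [Ag^+]^2[SO4^2-]
Let s = molar solubility. Then [Ag^+] = 2s and [SO4^2-] = s.
So Ksp = (2s)^2 × s = 4s^3
s = (2.7 × 10^-5 / 4)^(1/3) = 1.89 × 10^-2 M
[Ag^+] = 2s = 3.8 x 10^-2 M

[Ag^+] = 3.8 × 10^-2 M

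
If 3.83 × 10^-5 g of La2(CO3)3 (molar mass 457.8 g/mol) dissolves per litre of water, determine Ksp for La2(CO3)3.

Ksp ≈ 4.43 × 10^-34

Molar solubility s = (3.83 × 10^-5 g/L) / (457.8 g/mol) = 8.366 x 10^-8 M.
La2(CO3)3(s) ⇌ 2 La^3+(aq) + 3 CO3^2-(aq)
With molar solubility s: [La^3+] = 2s, [CO3^2-] = 3s.
Ksp = [La^3+]^2[CO3^2-]^3
So Ksp = (2s)^2 × (3s)^3 = 108s^5
With s = 8.366 × 10^-8: Ksp = 4.43 × 10^-34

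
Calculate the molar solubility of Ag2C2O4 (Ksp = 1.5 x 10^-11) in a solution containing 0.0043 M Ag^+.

Ag2C2O4(s) ⇌ 2 Ag^+(aq) + C2O4^2-(aq)
Ksp = [Ag^+]^2[C2O4^2-]
If s mol/L dissolves here, [Ag^+] = 0.0043 + 2s ≈ 0.0043, [C2O4^2-] = s (since the Ag^+ already present dominates).
Ksp ≈ (0.0043)^2 × s
s = 8.1 x 10^-7 M
Check: 2s = 1.6 x 10^-6 ≪ 0.0043, so the approximation is valid.

s ≈ 8.1 × 10^-7 M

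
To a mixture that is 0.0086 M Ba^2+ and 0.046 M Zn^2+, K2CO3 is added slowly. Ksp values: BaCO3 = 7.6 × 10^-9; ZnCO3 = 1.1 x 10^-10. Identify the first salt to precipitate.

ZnCO3

Precipitation of each salt starts when its ion product equals its Ksp.
For BaCO3: 7.6 × 10^-9 = 0.0086 × [CO3^2-]  ⇒  [CO3^2-] = 8.8 × 10^-7 M.
For ZnCO3: 1.1 x 10^-10 = 0.046 × [CO3^2-]  ⇒  [CO3^2-] = 2.4 × 10^-9 M.
The salt with the lower threshold [CO3^2-] precipitates first: ZnCO3.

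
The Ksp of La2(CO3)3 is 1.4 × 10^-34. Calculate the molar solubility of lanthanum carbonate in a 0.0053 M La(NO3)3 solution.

5.7 × 10^-11 M

La2(CO3)3(s) <=> 2 La^3+ + 3 CO3^2-
Ksp = [La^3+]^2[CO3^2-]^3
Let s be the molar solubility in this solution. [La^3+] = 0.0053 + 2s ≈ 0.0053, [CO3^2-] = 3s (since La^3+ from La(NO3)3 dominates).
Ksp ≈ (0.0053)^2 × (3s)^3
s = 5.7 x 10^-11 M
Check: 2s = 1.1 × 10^-10 ≪ 0.0053, so the approximation is valid.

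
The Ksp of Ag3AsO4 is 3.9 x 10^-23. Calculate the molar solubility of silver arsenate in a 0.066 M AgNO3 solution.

Ag3AsO4(s) ⇌ 3 Ag^+(aq) + AsO4^3-(aq)
Ksp = [Ag^+]^3[AsO4^3-]
Let s = moles of Ag3AsO4 that dissolve per litre. [Ag^+] = 0.066 + 3s ≈ 0.066, [AsO4^3-] = s (common-ion effect: Ag^+ is already 0.066 M).
Ksp ≈ (0.066)^3 × s
s = 1.4 × 10^-19 M
Check: 3s = 4.1 × 10^-19 ≪ 0.066, so the approximation is valid.

s = 1.4 x 10^-19 M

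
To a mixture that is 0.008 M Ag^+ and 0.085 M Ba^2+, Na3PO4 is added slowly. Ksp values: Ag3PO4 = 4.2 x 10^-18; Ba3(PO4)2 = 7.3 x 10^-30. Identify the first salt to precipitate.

Each salt begins to precipitate when Q = Ksp, i.e. when [PO4^3-] reaches its threshold.
For Ag3PO4: 4.2 x 10^-18 = (0.008)^3 × [PO4^3-]  ⇒  [PO4^3-] = 8.2 × 10^-12 M.
For Ba3(PO4)2: 7.3 x 10^-30 = (0.085)^3 × [PO4^3-]^2  ⇒  [PO4^3-] = 1.1 × 10^-13 M.
The salt with the lower threshold [PO4^3-] precipitates first: Ba3(PO4)2.

Ba3(PO4)2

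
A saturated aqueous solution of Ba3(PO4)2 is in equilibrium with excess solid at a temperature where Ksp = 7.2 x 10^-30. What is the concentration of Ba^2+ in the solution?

Ba3(PO4)2(s) ⇌ 3 Ba^2+ + 2 PO4^3-
Ksp = [Ba^2+]^3[PO4^3-]^2
If s mol/L of Ba3(PO4)2 dissolves, [Ba^2+] = 3s and [PO4^3-] = 2s.
Substituting: Ksp = (3s)^3(2s)^2 = 108s^5
s = (7.2 x 10^-30 / 108)^(1/5) = 5.82 × 10^-7 M
[Ba^2+] = 3s = 1.7 × 10^-6 M

[Ba^2+] ≈ 1.7 × 10^-6 M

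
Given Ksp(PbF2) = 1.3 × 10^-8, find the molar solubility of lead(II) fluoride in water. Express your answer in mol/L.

PbF2(s) ⇌ Pb^2+(aq) + 2 F^-(aq)
Ksp = [Pb^2+][F^-]^2
Let s = molar solubility. Then [Pb^2+] = s and [F^-] = 2s.
Ksp = s(2s)^2 = 4s^3
s = (1.3 × 10^-8 / 4)^(1/3) = 1.5 × 10^-3 M

s ≈ 1.5e-3 M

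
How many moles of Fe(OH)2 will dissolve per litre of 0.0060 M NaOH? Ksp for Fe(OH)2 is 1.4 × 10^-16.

3.9 x 10^-12 M

Fe(OH)2(s) ⇌ Fe^2+(aq) + 2 OH^-(aq)
Ksp = [Fe^2+][OH^-]^2
If s mol/L dissolves here, [Fe^2+] = s, [OH^-] = 0.0060 + 2s ≈ 0.0060 (since OH^- from NaOH dominates).
Ksp ≈ s × (0.0060)^2
s = 3.9 × 10^-12 M
Check: 2s = 7.8 × 10^-12 ≪ 0.0060, so the approximation is valid.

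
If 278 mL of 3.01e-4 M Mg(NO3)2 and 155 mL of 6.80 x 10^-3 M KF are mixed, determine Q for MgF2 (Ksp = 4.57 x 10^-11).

Total volume = 278 + 155 = 433 mL.
[Mg^2+] = 3.01 × 10^-4 × (278/433) = 1.933 x 10^-4 M
[F^-] = 6.80 × 10^-3 × (155/433) = 2.434 × 10^-3 M
MgF2(s) ⇌ Mg^2+(aq) + 2 F^-(aq), so Q = [Mg^2+][F^-]^2
Q = (1.933 × 10^-4)(2.434 x 10^-3)^2 = 1.15 × 10^-9
Q > Ksp, so MgF2 will precipitate.

Q ≈ 1.15 × 10^-9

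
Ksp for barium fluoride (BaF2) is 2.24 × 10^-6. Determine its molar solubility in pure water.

s ≈ 8.24 × 10^-3 M

BaF2(s) ⇌ Ba^2+(aq) + 2 F^-(aq)
Ksp = [Ba^2+][F^-]^2
If s mol/L of BaF2 dissolves, [Ba^2+] = s and [F^-] = 2s.
Ksp = s(2s)^2 = 4s^3
s = (2.24 × 10^-6 / 4)^(1/3) = 8.24 x 10^-3 M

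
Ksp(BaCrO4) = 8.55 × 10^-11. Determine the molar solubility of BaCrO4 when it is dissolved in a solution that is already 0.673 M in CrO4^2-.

1.27 × 10^-10 M

BaCrO4(s) <=> Ba^2+(aq) + CrO4^2-(aq)
Ksp = [Ba^2+][CrO4^2-]
If s mol/L dissolves here, [Ba^2+] = s, [CrO4^2-] = 0.673 + s ≈ 0.673 (Ksp is small, so little additional dissolves).
Ksp ≈ s × 0.673
s = 1.27 × 10^-10 M
Check: s = 1.3 × 10^-10 ≪ 0.673, so the approximation is valid.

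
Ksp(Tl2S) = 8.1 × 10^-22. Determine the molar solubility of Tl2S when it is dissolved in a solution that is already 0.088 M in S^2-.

Tl2S(s) ⇌ 2 Tl^+ + S^2-
Ksp = [Tl^+]^2[S^2-]
Let s be the molar solubility in this solution. [Tl^+] = 2s, [S^2-] = 0.088 + s ≈ 0.088 (common-ion effect: S^2- is already 0.088 M).
Ksp ≈ (2s)^2 × 0.088
s = 4.8 × 10^-11 M
Check: s = 4.8 × 10^-11 ≪ 0.088, so the approximation is valid.

s ≈ 4.8e-11 M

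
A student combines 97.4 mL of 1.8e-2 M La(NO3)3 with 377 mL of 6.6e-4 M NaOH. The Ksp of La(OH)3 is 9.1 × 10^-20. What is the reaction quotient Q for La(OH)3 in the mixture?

Total volume = 97.4 + 377 = 474.4 mL.
[La^3+] = 1.8 × 10^-2 × (97.4/474.4) = 3.70 x 10^-3 M
[OH^-] = 6.6 x 10^-4 × (377/474.4) = 5.24 × 10^-4 M
La(OH)3(s) ⇌ La^3+(aq) + 3 OH^-(aq), so Q = [La^3+][OH^-]^3
Q = (3.70 × 10^-3)(5.24 × 10^-4)^3 = 5.3 × 10^-13
Q > Ksp, so La(OH)3 will precipitate.

5.3 × 10^-13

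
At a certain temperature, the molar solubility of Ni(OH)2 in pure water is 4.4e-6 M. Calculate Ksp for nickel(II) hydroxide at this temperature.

Ni(OH)2(s) <=> Ni^2+ + 2 OH^-
Let s = molar solubility. Then [Ni^2+] = s and [OH^-] = 2s.
Ksp = [Ni^2+][OH^-]^2
Ksp = s(2s)^2 = 4s^3
With s = 4.4 x 10^-6: Ksp = 3.4 x 10^-16

Ksp = 3.4 × 10^-16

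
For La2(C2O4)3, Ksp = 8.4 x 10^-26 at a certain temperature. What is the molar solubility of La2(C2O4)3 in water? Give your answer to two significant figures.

3.8e-6 M

La2(C2O4)3(s) ⇌ 2 La^3+(aq) + 3 C2O4^2-(aq)
Ksp = [La^3+]^2[C2O4^2-]^3
Let s = molar solubility. Then [La^3+] = 2s and [C2O4^2-] = 3s.
Ksp = (2s)^2(3s)^3 = 108s^5
s = (8.4 x 10^-26 / 108)^(1/5) = 3.8 × 10^-6 M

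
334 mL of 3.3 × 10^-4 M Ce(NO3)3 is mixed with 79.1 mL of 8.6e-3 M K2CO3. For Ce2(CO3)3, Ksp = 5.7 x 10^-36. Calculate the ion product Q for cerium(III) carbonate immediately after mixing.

3.2 x 10^-16

Total volume = 334 + 79.1 = 413.1 mL.
[Ce^3+] = 3.3 × 10^-4 × (334/413.1) = 2.67 × 10^-4 M
[CO3^2-] = 8.6 x 10^-3 × (79.1/413.1) = 1.65 x 10^-3 M
Ce2(CO3)3(s) <=> 2 Ce^3+(aq) + 3 CO3^2-(aq), so Q = [Ce^3+]^2[CO3^2-]^3
Q = (2.67 × 10^-4)^2(1.65 × 10^-3)^3 = 3.2 × 10^-16
Q > Ksp, so Ce2(CO3)3 will precipitate.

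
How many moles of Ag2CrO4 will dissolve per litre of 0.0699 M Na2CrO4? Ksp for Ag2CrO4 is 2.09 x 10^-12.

s ≈ 2.73e-6 M

Ag2CrO4(s) ⇌ 2 Ag^+ + CrO4^2-
Ksp = [Ag^+]^2[CrO4^2-]
Let s = moles of Ag2CrO4 that dissolve per litre. [Ag^+] = 2s, [CrO4^2-] = 0.0699 + s ≈ 0.0699 (Ksp is small, so little additional dissolves).
Ksp ≈ (2s)^2 × 0.0699
s = 2.73 × 10^-6 M
Check: s = 2.7 × 10^-6 ≪ 0.0699, so the approximation is valid.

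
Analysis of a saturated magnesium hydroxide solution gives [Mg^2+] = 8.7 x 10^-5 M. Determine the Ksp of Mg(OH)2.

Ksp ≈ 2.6 x 10^-12

Mg(OH)2(s) ⇌ Mg^2+ + 2 OH^-
Stoichiometry gives [OH^-] = (2/1)[Mg^2+] = 1.74 × 10^-4 M.
Ksp = [Mg^2+][OH^-]^2
Ksp = 8.7 x 10^-5 × (1.74 x 10^-4)^2 = 2.6 × 10^-12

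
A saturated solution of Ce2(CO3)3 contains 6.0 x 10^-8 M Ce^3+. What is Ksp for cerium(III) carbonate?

Ce2(CO3)3(s) <=> 2 Ce^3+(aq) + 3 CO3^2-(aq)
Stoichiometry gives [CO3^2-] = (3/2)[Ce^3+] = 9.00 × 10^-8 M.
Ksp = [Ce^3+]^2[CO3^2-]^3
Ksp = (6.0 x 10^-8)^2 × (9.00 x 10^-8)^3 = 2.6 × 10^-36

Ksp ≈ 2.6 x 10^-36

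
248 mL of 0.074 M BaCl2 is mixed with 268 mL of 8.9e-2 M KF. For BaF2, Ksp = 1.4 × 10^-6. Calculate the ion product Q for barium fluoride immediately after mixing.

7.6e-5

Total volume = 248 + 268 = 516 mL.
[Ba^2+] = 7.4 × 10^-2 × (248/516) = 3.56 × 10^-2 M
[F^-] = 8.9 × 10^-2 × (268/516) = 4.62 x 10^-2 M
BaF2(s) <=> Ba^2+(aq) + 2 F^-(aq), so Q = [Ba^2+][F^-]^2
Q = (3.56 × 10^-2)(4.62 × 10^-2)^2 = 7.6 × 10^-5
Q > Ksp, so BaF2 will precipitate.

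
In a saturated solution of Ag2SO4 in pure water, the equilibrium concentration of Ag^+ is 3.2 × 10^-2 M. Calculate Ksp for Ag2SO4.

Ag2SO4(s) ⇌ 2 Ag^+(aq) + SO4^2-(aq)
Stoichiometry gives [SO4^2-] = (1/2)[Ag^+] = 1.60 x 10^-2 M.
Ksp = [Ag^+]^2[SO4^2-]
Ksp = (3.2 x 10^-2)^2 × 1.60 × 10^-2 = 1.6 × 10^-5

Ksp = 1.6e-5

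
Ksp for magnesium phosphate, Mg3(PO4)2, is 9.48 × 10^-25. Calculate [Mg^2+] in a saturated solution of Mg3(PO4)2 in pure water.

Mg3(PO4)2(s) <=> 3 Mg^2+(aq) + 2 PO4^3-(aq)
Ksp = [Mg^2+]^3[PO4^3-]^2
If s mol/L of Mg3(PO4)2 dissolves, [Mg^2+] = 3s and [PO4^3-] = 2s.
Substituting: Ksp = (3s)^3(2s)^2 = 108s^5
s^5 = 9.48 × 10^-25 / 108, so s = 6.147 x 10^-6 M
[Mg^2+] = 3s = 1.84 × 10^-5 M

1.84 x 10^-5 M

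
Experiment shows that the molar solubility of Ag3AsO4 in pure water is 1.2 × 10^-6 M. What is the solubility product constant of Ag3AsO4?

Ag3AsO4(s) <=> 3 Ag^+ + AsO4^3-
With molar solubility s: [Ag^+] = 3s, [AsO4^3-] = s.
Ksp = [Ag^+]^3[AsO4^3-]
Ksp = (3s)^3s = 27s^4
Ksp = 27 × (1.2 × 10^-6)^4 = 5.6 × 10^-23

5.6 × 10^-23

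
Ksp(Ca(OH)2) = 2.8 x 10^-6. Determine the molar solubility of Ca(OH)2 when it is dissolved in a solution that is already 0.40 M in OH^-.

Ca(OH)2(s) <=> Ca^2+ + 2 OH^-
Ksp = [Ca^2+][OH^-]^2
Let s be the molar solubility in this solution. [Ca^2+] = s, [OH^-] = 0.40 + 2s ≈ 0.40 (since the OH^- already present dominates).
Ksp ≈ s × (0.40)^2
s = 1.8 x 10^-5 M
Check: 2s = 3.5 x 10^-5 ≪ 0.40, so the approximation is valid.

s ≈ 1.8 × 10^-5 M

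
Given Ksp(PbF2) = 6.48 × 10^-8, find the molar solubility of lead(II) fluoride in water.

PbF2(s) <=> Pb^2+(aq) + 2 F^-(aq)
Ksp = [Pb^2+][F^-]^2
With molar solubility s: [Pb^2+] = s, [F^-] = 2s.
Substituting: Ksp = s(2s)^2 = 4s^3
s = (6.48 × 10^-8 / 4)^(1/3) = 2.53 x 10^-3 M

s ≈ 2.53 × 10^-3 M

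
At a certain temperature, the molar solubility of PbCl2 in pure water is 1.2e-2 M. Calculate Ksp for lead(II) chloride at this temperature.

6.9 × 10^-6

PbCl2(s) <=> Pb^2+ + 2 Cl^-
If s mol/L of PbCl2 dissolves, [Pb^2+] = s and [Cl^-] = 2s.
Ksp = [Pb^2+][Cl^-]^2
Substituting: Ksp = s(2s)^2 = 4s^3
With s = 1.2 × 10^-2: Ksp = 6.9 × 10^-6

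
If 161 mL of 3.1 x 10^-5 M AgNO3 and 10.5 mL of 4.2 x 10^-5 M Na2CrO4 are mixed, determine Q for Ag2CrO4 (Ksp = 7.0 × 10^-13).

Q = 2.2 × 10^-15

Total volume = 161 + 10.5 = 171.5 mL.
[Ag^+] = 3.1 × 10^-5 × (161/171.5) = 2.91 × 10^-5 M
[CrO4^2-] = 4.2 x 10^-5 × (10.5/171.5) = 2.57 × 10^-6 M
Ag2CrO4(s) ⇌ 2 Ag^+ + CrO4^2-, so Q = [Ag^+]^2[CrO4^2-]
Q = (2.91 x 10^-5)^2(2.57 × 10^-6) = 2.2 x 10^-15
Q < Ksp, so no precipitate of Ag2CrO4 forms.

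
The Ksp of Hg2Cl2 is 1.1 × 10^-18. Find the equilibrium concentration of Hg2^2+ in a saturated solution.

6.5 × 10^-7 M

Hg2Cl2(s) <=> Hg2^2+ + 2 Cl^-
Ksp = [Hg2^2+][Cl^-]^2
For each mole of Hg2Cl2 that dissolves: [Hg2^2+] = s, [Cl^-] = 2s.
Substituting: Ksp = s(2s)^2 = 4s^3
s^3 = 1.1 × 10^-18 / 4, so s = 6.50 × 10^-7 M
[Hg2^2+] = s = 6.5 × 10^-7 M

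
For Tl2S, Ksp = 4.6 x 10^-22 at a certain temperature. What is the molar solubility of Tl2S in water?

s = 4.9e-8 M

Tl2S(s) ⇌ 2 Tl^+ + S^2-
Ksp = [Tl^+]^2[S^2-]
With molar solubility s: [Tl^+] = 2s, [S^2-] = s.
So Ksp = (2s)^2 × s = 4s^3
s = (4.6 x 10^-22 / 4)^(1/3) = 4.9 × 10^-8 M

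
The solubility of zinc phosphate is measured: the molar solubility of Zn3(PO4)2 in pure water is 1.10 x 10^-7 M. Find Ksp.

Zn3(PO4)2(s) ⇌ 3 Zn^2+ + 2 PO4^3-
For each mole of Zn3(PO4)2 that dissolves: [Zn^2+] = 3s, [PO4^3-] = 2s.
Ksp = [Zn^2+]^3[PO4^3-]^2
So Ksp = (3s)^3 × (2s)^2 = 108s^5
With s = 1.10 x 10^-7: Ksp = 1.74 × 10^-33

Ksp ≈ 1.74 × 10^-33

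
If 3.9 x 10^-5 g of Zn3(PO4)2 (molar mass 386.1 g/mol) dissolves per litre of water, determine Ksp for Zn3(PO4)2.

Molar solubility s = (3.9 x 10^-5 g/L) / (386.1 g/mol) = 1.01 x 10^-7 M.
Zn3(PO4)2(s) ⇌ 3 Zn^2+(aq) + 2 PO4^3-(aq)
For each mole of Zn3(PO4)2 that dissolves: [Zn^2+] = 3s, [PO4^3-] = 2s.
Ksp = [Zn^2+]^3[PO4^3-]^2
Substituting: Ksp = (3s)^3(2s)^2 = 108s^5
Ksp = 108 × (1.01 × 10^-7)^5 = 1.1 × 10^-33

Ksp = 1.1 × 10^-33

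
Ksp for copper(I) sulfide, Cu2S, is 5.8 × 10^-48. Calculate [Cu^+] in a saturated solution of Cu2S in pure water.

2.3e-16 M

Cu2S(s) <=> 2 Cu^+(aq) + S^2-(aq)
Ksp = [Cu^+]^2[S^2-]
Let s = molar solubility. Then [Cu^+] = 2s and [S^2-] = s.
So Ksp = (2s)^2 × s = 4s^3
Solving, s = (5.8 × 10^-48/4)^(1/3) = 1.13 × 10^-16 M
[Cu^+] = 2s = 2.3 x 10^-16 M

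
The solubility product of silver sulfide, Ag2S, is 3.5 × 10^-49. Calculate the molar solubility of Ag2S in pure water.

Ag2S(s) <=> 2 Ag^+(aq) + S^2-(aq)
Ksp = [Ag^+]^2[S^2-]
For each mole of Ag2S that dissolves: [Ag^+] = 2s, [S^2-] = s.
So Ksp = (2s)^2 × s = 4s^3
Solving, s = (3.5 × 10^-49/4)^(1/3) = 4.4 × 10^-17 M

4.4 × 10^-17 M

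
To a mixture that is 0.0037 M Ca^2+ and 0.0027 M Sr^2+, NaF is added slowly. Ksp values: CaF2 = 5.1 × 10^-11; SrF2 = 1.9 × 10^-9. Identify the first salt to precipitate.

Precipitation of each salt starts when its ion product equals its Ksp.
For CaF2: 5.1 × 10^-11 = 0.0037 × [F^-]^2  ⇒  [F^-] = 1.2 × 10^-4 M.
For SrF2: 1.9 × 10^-9 = 0.0027 × [F^-]^2  ⇒  [F^-] = 8.4 × 10^-4 M.
The salt with the lower threshold [F^-] precipitates first: CaF2.

CaF2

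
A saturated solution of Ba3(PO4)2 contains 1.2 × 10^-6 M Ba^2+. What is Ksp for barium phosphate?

1.1 × 10^-30

Ba3(PO4)2(s) <=> 3 Ba^2+ + 2 PO4^3-
Stoichiometry gives [PO4^3-] = (2/3)[Ba^2+] = 8.00 x 10^-7 M.
Ksp = [Ba^2+]^3[PO4^3-]^2
Ksp = (1.2 × 10^-6)^3 × (8.00 × 10^-7)^2 = 1.1 × 10^-30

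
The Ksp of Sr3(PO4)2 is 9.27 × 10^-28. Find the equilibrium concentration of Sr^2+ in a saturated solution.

Sr3(PO4)2(s) <=> 3 Sr^2+ + 2 PO4^3-
Ksp = [Sr^2+]^3[PO4^3-]^2
With molar solubility s: [Sr^2+] = 3s, [PO4^3-] = 2s.
So Ksp = (3s)^3 × (2s)^2 = 108s^5
s^5 = 9.27 × 10^-28 / 108, so s = 1.537 × 10^-6 M
[Sr^2+] = 3s = 4.61 x 10^-6 M

[Sr^2+] ≈ 4.61 × 10^-6 M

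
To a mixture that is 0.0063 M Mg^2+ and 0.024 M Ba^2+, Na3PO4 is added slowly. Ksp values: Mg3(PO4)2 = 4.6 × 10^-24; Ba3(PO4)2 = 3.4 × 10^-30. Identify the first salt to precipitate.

Precipitation of each salt starts when its ion product equals its Ksp.
For Mg3(PO4)2: 4.6 × 10^-24 = (0.0063)^3 × [PO4^3-]^2  ⇒  [PO4^3-] = 4.3 x 10^-9 M.
For Ba3(PO4)2: 3.4 × 10^-30 = (0.024)^3 × [PO4^3-]^2  ⇒  [PO4^3-] = 5.0 × 10^-13 M.
The salt with the lower threshold [PO4^3-] precipitates first: Ba3(PO4)2.

Ba3(PO4)2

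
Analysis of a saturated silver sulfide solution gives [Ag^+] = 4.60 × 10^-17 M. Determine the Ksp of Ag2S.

4.87 × 10^-50

Ag2S(s) <=> 2 Ag^+ + S^2-
Stoichiometry gives [S^2-] = (1/2)[Ag^+] = 2.300 × 10^-17 M.
Ksp = [Ag^+]^2[S^2-]
Ksp = (4.60 × 10^-17)^2 × 2.300 × 10^-17 = 4.87 x 10^-50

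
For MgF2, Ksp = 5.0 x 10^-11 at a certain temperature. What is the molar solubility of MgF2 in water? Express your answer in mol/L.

2.3 × 10^-4 M

MgF2(s) <=> Mg^2+ + 2 F^-
Ksp = [Mg^2+][F^-]^2
For each mole of MgF2 that dissolves: [Mg^2+] = s, [F^-] = 2s.
Substituting: Ksp = s(2s)^2 = 4s^3
s = (5.0 x 10^-11 / 4)^(1/3) = 2.3 × 10^-4 M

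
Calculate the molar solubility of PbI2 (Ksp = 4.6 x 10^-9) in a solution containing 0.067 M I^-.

PbI2(s) ⇌ Pb^2+(aq) + 2 I^-(aq)
Ksp = [Pb^2+][I^-]^2
If s mol/L dissolves here, [Pb^2+] = s, [I^-] = 0.067 + 2s ≈ 0.067 (Ksp is small, so little additional dissolves).
Ksp ≈ s × (0.067)^2
s = 1.0 × 10^-6 M
Check: 2s = 2.0 × 10^-6 ≪ 0.067, so the approximation is valid.

s = 1.0 x 10^-6 M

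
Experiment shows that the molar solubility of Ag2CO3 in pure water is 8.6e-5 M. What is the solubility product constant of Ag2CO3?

Ksp ≈ 2.5e-12

Ag2CO3(s) <=> 2 Ag^+ + CO3^2-
With molar solubility s: [Ag^+] = 2s, [CO3^2-] = s.
Ksp = [Ag^+]^2[CO3^2-]
Substituting: Ksp = (2s)^2s = 4s^3
With s = 8.6 x 10^-5: Ksp = 2.5 × 10^-12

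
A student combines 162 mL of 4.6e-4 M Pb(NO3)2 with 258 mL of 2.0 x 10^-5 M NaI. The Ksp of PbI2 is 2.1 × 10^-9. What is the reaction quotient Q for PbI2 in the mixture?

Q ≈ 2.7e-14

Total volume = 162 + 258 = 420 mL.
[Pb^2+] = 4.6 × 10^-4 × (162/420) = 1.77 × 10^-4 M
[I^-] = 2.0 × 10^-5 × (258/420) = 1.23 x 10^-5 M
PbI2(s) ⇌ Pb^2+ + 2 I^-, so Q = [Pb^2+][I^-]^2
Q = (1.77 × 10^-4)(1.23 × 10^-5)^2 = 2.7 × 10^-14
Q < Ksp, so no precipitate of PbI2 forms.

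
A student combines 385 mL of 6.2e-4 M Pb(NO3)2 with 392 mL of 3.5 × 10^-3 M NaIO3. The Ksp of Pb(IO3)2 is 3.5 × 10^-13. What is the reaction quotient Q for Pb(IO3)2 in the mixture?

Total volume = 385 + 392 = 777 mL.
[Pb^2+] = 6.2 × 10^-4 × (385/777) = 3.07 × 10^-4 M
[IO3^-] = 3.5 × 10^-3 × (392/777) = 1.77 × 10^-3 M
Pb(IO3)2(s) <=> Pb^2+(aq) + 2 IO3^-(aq), so Q = [Pb^2+][IO3^-]^2
Q = (3.07 × 10^-4)(1.77 x 10^-3)^2 = 9.6 x 10^-10
Q > Ksp, so Pb(IO3)2 will precipitate.

9.6 x 10^-10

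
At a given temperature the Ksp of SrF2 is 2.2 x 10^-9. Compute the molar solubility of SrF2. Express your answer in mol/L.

SrF2(s) <=> Sr^2+ + 2 F^-
Ksp = [Sr^2+][F^-]^2
For each mole of SrF2 that dissolves: [Sr^2+] = s, [F^-] = 2s.
Substituting: Ksp = s(2s)^2 = 4s^3
Solving, s = (2.2 x 10^-9/4)^(1/3) = 8.2 × 10^-4 M

s = 8.2 × 10^-4 M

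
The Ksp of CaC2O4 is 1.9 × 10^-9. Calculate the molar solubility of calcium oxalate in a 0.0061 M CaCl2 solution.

CaC2O4(s) ⇌ Ca^2+(aq) + C2O4^2-(aq)
Ksp = [Ca^2+][C2O4^2-]
Let s be the molar solubility in this solution. [Ca^2+] = 0.0061 + s ≈ 0.0061, [C2O4^2-] = s (since Ca^2+ from CaCl2 dominates).
Ksp ≈ 0.0061 × s
s = 3.1 × 10^-7 M
Check: s = 3.1 x 10^-7 ≪ 0.0061, so the approximation is valid.

3.1e-7 M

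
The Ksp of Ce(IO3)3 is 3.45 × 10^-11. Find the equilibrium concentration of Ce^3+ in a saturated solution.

Ce(IO3)3(s) ⇌ Ce^3+(aq) + 3 IO3^-(aq)
Ksp = [Ce^3+][IO3^-]^3
For each mole of Ce(IO3)3 that dissolves: [Ce^3+] = s, [IO3^-] = 3s.
So Ksp = s × (3s)^3 = 27s^4
s = (3.45 × 10^-11 / 27)^(1/4) = 1.063 x 10^-3 M
[Ce^3+] = s = 1.06 x 10^-3 M

[Ce^3+] ≈ 1.06e-3 M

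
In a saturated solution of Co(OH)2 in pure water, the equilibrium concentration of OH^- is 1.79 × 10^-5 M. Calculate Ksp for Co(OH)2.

2.87 × 10^-15

Co(OH)2(s) ⇌ Co^2+(aq) + 2 OH^-(aq)
Stoichiometry gives [Co^2+] = (1/2)[OH^-] = 8.950 × 10^-6 M.
Ksp = [Co^2+][OH^-]^2
Ksp = 8.950 x 10^-6 × (1.79 × 10^-5)^2 = 2.87 x 10^-15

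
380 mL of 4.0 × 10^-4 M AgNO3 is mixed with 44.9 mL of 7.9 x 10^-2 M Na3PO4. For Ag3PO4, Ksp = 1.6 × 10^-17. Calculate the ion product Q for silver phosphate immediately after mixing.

Total volume = 380 + 44.9 = 424.9 mL.
[Ag^+] = 4.0 × 10^-4 × (380/424.9) = 3.58 × 10^-4 M
[PO4^3-] = 7.9 × 10^-2 × (44.9/424.9) = 8.35 × 10^-3 M
Ag3PO4(s) ⇌ 3 Ag^+(aq) + PO4^3-(aq), so Q = [Ag^+]^3[PO4^3-]
Q = (3.58 x 10^-4)^3(8.35 × 10^-3) = 3.8 × 10^-13
Q > Ksp, so Ag3PO4 will precipitate.

Q = 3.8e-13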